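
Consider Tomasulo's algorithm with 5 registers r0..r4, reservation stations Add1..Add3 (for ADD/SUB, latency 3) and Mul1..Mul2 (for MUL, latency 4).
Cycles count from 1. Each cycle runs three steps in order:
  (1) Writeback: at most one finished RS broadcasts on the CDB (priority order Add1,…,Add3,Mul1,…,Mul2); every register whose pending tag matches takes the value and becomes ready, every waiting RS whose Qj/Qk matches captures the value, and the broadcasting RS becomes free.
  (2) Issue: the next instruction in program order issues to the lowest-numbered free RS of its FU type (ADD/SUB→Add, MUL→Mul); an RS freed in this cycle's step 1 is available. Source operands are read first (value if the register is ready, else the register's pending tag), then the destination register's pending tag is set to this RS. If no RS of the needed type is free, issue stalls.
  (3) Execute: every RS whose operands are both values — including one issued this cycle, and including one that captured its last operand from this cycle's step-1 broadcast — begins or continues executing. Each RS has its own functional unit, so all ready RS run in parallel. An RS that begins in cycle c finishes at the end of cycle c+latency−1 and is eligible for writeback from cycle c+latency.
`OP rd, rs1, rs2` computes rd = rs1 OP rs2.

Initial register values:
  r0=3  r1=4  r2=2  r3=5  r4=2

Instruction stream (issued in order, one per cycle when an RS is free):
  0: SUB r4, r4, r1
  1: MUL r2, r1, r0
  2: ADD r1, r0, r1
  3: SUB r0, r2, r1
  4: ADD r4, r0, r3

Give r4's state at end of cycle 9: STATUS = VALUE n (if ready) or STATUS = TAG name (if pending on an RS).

c1: issue SUB r4<-Add1 | r0:3,r1:4,r2:2,r3:5,r4:Add1
c2: issue MUL r2<-Mul1 | r0:3,r1:4,r2:Mul1,r3:5,r4:Add1
c3: issue ADD r1<-Add2 | r0:3,r1:Add2,r2:Mul1,r3:5,r4:Add1
c4: CDB Add1=-2; issue SUB r0<-Add1 | r0:Add1,r1:Add2,r2:Mul1,r3:5,r4:-2
c5: issue ADD r4<-Add3 | r0:Add1,r1:Add2,r2:Mul1,r3:5,r4:Add3
c6: CDB Add2=7 | r0:Add1,r1:7,r2:Mul1,r3:5,r4:Add3
c7: CDB Mul1=12 | r0:Add1,r1:7,r2:12,r3:5,r4:Add3
c8: - | r0:Add1,r1:7,r2:12,r3:5,r4:Add3
c9: - | r0:Add1,r1:7,r2:12,r3:5,r4:Add3

STATUS = TAG Add3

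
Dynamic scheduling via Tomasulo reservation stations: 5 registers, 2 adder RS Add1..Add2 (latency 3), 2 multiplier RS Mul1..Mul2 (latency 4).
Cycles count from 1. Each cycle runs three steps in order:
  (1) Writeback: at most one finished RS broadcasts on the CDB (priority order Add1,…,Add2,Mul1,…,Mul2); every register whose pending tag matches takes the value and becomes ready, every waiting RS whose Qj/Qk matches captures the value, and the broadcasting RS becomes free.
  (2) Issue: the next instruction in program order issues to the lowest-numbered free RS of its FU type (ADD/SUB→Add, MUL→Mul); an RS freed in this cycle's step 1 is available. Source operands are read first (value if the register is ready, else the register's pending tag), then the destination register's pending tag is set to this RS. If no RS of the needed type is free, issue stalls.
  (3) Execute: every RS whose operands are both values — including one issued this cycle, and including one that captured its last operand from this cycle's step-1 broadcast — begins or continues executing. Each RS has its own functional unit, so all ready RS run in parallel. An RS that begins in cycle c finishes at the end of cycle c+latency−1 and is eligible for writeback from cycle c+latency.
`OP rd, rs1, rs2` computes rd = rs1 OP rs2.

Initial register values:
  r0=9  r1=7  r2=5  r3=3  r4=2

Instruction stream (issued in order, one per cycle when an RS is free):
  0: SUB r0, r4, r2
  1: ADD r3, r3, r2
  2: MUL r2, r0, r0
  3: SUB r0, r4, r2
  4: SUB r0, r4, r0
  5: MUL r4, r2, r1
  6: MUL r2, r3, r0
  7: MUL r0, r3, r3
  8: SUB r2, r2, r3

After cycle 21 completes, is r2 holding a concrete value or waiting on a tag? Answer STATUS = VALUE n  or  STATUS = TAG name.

  c1: issue SUB r0<-Add1  regs: r0:Add1,r1:7,r2:5,r3:3,r4:2
  c2: issue ADD r3<-Add2  regs: r0:Add1,r1:7,r2:5,r3:Add2,r4:2
  c3: issue MUL r2<-Mul1  regs: r0:Add1,r1:7,r2:Mul1,r3:Add2,r4:2
  c4: CDB Add1=-3; issue SUB r0<-Add1  regs: r0:Add1,r1:7,r2:Mul1,r3:Add2,r4:2
  c5: CDB Add2=8; issue SUB r0<-Add2  regs: r0:Add2,r1:7,r2:Mul1,r3:8,r4:2
  c6: issue MUL r4<-Mul2  regs: r0:Add2,r1:7,r2:Mul1,r3:8,r4:Mul2
  c7: stall  regs: r0:Add2,r1:7,r2:Mul1,r3:8,r4:Mul2
  c8: CDB Mul1=9; issue MUL r2<-Mul1  regs: r0:Add2,r1:7,r2:Mul1,r3:8,r4:Mul2
  c9: stall  regs: r0:Add2,r1:7,r2:Mul1,r3:8,r4:Mul2
  c10: stall  regs: r0:Add2,r1:7,r2:Mul1,r3:8,r4:Mul2
  c11: CDB Add1=-7; stall  regs: r0:Add2,r1:7,r2:Mul1,r3:8,r4:Mul2
  c12: CDB Mul2=63; issue MUL r0<-Mul2  regs: r0:Mul2,r1:7,r2:Mul1,r3:8,r4:63
  c13: issue SUB r2<-Add1  regs: r0:Mul2,r1:7,r2:Add1,r3:8,r4:63
  c14: CDB Add2=9  regs: r0:Mul2,r1:7,r2:Add1,r3:8,r4:63
  c15: -  regs: r0:Mul2,r1:7,r2:Add1,r3:8,r4:63
  c16: CDB Mul2=64  regs: r0:64,r1:7,r2:Add1,r3:8,r4:63
  c17: -  regs: r0:64,r1:7,r2:Add1,r3:8,r4:63
  c18: CDB Mul1=72  regs: r0:64,r1:7,r2:Add1,r3:8,r4:63
  c19: -  regs: r0:64,r1:7,r2:Add1,r3:8,r4:63
  c20: -  regs: r0:64,r1:7,r2:Add1,r3:8,r4:63
  c21: CDB Add1=64  regs: r0:64,r1:7,r2:64,r3:8,r4:63

STATUS = VALUE 64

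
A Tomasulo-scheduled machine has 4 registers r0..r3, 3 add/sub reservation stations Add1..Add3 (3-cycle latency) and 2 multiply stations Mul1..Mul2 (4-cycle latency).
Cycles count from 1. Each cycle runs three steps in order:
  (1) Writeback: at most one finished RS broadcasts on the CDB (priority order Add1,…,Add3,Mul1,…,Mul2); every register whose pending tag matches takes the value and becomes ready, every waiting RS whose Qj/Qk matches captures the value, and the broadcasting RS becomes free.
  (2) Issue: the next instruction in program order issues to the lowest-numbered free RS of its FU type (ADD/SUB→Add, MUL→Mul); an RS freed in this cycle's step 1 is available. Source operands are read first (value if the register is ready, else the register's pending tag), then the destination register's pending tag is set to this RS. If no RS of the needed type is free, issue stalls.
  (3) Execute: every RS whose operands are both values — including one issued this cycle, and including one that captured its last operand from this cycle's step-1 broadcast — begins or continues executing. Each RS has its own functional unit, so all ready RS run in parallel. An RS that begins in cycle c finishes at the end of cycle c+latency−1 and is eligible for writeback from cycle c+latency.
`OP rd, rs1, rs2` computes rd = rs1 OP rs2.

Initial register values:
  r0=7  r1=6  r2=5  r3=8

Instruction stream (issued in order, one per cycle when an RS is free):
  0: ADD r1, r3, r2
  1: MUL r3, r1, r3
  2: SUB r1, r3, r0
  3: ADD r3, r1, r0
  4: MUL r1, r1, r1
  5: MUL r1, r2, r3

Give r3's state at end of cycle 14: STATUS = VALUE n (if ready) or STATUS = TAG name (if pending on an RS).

STATUS = VALUE 104

c1: issue ADD r1<-Add1 | r0:7,r1:Add1,r2:5,r3:8
c2: issue MUL r3<-Mul1 | r0:7,r1:Add1,r2:5,r3:Mul1
c3: issue SUB r1<-Add2 | r0:7,r1:Add2,r2:5,r3:Mul1
c4: CDB Add1=13; issue ADD r3<-Add1 | r0:7,r1:Add2,r2:5,r3:Add1
c5: issue MUL r1<-Mul2 | r0:7,r1:Mul2,r2:5,r3:Add1
c6: stall | r0:7,r1:Mul2,r2:5,r3:Add1
c7: stall | r0:7,r1:Mul2,r2:5,r3:Add1
c8: CDB Mul1=104; issue MUL r1<-Mul1 | r0:7,r1:Mul1,r2:5,r3:Add1
c9: - | r0:7,r1:Mul1,r2:5,r3:Add1
c10: - | r0:7,r1:Mul1,r2:5,r3:Add1
c11: CDB Add2=97 | r0:7,r1:Mul1,r2:5,r3:Add1
c12: - | r0:7,r1:Mul1,r2:5,r3:Add1
c13: - | r0:7,r1:Mul1,r2:5,r3:Add1
c14: CDB Add1=104 | r0:7,r1:Mul1,r2:5,r3:104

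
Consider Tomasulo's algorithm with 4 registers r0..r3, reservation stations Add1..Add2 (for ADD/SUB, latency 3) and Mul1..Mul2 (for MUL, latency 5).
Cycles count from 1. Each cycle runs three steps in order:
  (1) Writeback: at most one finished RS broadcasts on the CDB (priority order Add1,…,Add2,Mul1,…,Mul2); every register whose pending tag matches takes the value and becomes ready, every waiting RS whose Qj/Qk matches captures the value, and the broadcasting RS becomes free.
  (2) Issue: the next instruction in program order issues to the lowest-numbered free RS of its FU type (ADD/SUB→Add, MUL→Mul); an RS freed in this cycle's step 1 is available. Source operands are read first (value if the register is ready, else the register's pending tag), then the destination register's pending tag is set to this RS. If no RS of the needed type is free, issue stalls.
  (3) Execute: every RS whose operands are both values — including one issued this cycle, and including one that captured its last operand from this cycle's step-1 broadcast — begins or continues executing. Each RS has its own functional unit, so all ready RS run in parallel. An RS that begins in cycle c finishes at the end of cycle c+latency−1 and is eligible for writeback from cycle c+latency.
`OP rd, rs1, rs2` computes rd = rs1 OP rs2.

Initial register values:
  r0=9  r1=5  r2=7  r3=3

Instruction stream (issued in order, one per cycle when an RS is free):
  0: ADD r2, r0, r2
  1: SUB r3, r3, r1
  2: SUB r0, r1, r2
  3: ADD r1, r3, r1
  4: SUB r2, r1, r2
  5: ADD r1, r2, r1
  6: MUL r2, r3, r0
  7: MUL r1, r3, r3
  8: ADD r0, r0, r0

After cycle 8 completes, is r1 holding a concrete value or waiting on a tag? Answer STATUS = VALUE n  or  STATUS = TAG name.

STATUS = TAG Add2

c1: issue ADD r2<-Add1 | r0:9,r1:5,r2:Add1,r3:3
c2: issue SUB r3<-Add2 | r0:9,r1:5,r2:Add1,r3:Add2
c3: stall | r0:9,r1:5,r2:Add1,r3:Add2
c4: CDB Add1=16; issue SUB r0<-Add1 | r0:Add1,r1:5,r2:16,r3:Add2
c5: CDB Add2=-2; issue ADD r1<-Add2 | r0:Add1,r1:Add2,r2:16,r3:-2
c6: stall | r0:Add1,r1:Add2,r2:16,r3:-2
c7: CDB Add1=-11; issue SUB r2<-Add1 | r0:-11,r1:Add2,r2:Add1,r3:-2
c8: CDB Add2=3; issue ADD r1<-Add2 | r0:-11,r1:Add2,r2:Add1,r3:-2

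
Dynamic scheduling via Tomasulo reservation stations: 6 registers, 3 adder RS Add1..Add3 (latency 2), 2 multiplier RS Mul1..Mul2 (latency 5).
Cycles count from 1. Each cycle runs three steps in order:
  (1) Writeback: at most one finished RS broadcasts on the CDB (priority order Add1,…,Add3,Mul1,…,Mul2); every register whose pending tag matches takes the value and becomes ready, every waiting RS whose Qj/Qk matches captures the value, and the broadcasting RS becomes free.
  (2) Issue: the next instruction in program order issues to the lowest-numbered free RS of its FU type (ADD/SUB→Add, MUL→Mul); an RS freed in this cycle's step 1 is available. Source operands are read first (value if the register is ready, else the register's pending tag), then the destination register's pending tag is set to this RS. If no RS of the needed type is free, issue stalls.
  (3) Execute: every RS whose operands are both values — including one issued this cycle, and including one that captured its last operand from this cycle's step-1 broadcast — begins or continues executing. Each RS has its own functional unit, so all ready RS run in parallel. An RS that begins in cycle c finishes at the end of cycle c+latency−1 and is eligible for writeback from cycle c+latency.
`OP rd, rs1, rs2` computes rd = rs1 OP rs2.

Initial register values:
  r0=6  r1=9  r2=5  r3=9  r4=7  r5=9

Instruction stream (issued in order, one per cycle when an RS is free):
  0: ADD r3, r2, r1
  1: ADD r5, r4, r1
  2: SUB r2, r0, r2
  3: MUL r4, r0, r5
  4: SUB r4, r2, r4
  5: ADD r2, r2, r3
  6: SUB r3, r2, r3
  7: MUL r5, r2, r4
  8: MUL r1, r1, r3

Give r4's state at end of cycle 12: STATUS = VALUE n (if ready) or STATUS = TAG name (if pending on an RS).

c1: issue ADD r3<-Add1 | r0:6,r1:9,r2:5,r3:Add1,r4:7,r5:9
c2: issue ADD r5<-Add2 | r0:6,r1:9,r2:5,r3:Add1,r4:7,r5:Add2
c3: CDB Add1=14; issue SUB r2<-Add1 | r0:6,r1:9,r2:Add1,r3:14,r4:7,r5:Add2
c4: CDB Add2=16; issue MUL r4<-Mul1 | r0:6,r1:9,r2:Add1,r3:14,r4:Mul1,r5:16
c5: CDB Add1=1; issue SUB r4<-Add1 | r0:6,r1:9,r2:1,r3:14,r4:Add1,r5:16
c6: issue ADD r2<-Add2 | r0:6,r1:9,r2:Add2,r3:14,r4:Add1,r5:16
c7: issue SUB r3<-Add3 | r0:6,r1:9,r2:Add2,r3:Add3,r4:Add1,r5:16
c8: CDB Add2=15; issue MUL r5<-Mul2 | r0:6,r1:9,r2:15,r3:Add3,r4:Add1,r5:Mul2
c9: CDB Mul1=96; issue MUL r1<-Mul1 | r0:6,r1:Mul1,r2:15,r3:Add3,r4:Add1,r5:Mul2
c10: CDB Add3=1 | r0:6,r1:Mul1,r2:15,r3:1,r4:Add1,r5:Mul2
c11: CDB Add1=-95 | r0:6,r1:Mul1,r2:15,r3:1,r4:-95,r5:Mul2
c12: - | r0:6,r1:Mul1,r2:15,r3:1,r4:-95,r5:Mul2

STATUS = VALUE -95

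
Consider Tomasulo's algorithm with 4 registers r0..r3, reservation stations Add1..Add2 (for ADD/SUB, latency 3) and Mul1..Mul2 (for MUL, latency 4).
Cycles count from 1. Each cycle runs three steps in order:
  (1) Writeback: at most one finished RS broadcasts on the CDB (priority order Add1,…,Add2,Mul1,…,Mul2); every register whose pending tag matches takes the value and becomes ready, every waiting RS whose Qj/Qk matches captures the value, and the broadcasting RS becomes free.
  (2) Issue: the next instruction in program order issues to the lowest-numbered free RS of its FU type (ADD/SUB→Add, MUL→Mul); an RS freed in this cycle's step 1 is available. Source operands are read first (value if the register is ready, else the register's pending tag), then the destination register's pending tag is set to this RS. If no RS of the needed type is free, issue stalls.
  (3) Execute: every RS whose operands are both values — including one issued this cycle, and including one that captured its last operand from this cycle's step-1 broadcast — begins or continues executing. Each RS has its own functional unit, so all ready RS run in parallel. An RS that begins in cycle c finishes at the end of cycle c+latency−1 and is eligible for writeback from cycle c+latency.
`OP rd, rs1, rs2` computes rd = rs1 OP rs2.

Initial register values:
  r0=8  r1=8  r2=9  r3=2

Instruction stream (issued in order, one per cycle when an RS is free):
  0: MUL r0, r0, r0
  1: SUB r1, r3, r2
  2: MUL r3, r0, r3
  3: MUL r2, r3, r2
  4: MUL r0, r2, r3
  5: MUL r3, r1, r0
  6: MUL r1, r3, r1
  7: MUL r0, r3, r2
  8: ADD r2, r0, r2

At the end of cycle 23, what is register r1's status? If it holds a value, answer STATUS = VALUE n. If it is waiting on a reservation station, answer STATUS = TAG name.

STATUS = TAG Mul2

  c1: issue MUL r0<-Mul1  regs: r0:Mul1,r1:8,r2:9,r3:2
  c2: issue SUB r1<-Add1  regs: r0:Mul1,r1:Add1,r2:9,r3:2
  c3: issue MUL r3<-Mul2  regs: r0:Mul1,r1:Add1,r2:9,r3:Mul2
  c4: stall  regs: r0:Mul1,r1:Add1,r2:9,r3:Mul2
  c5: CDB Add1=-7; stall  regs: r0:Mul1,r1:-7,r2:9,r3:Mul2
  c6: CDB Mul1=64; issue MUL r2<-Mul1  regs: r0:64,r1:-7,r2:Mul1,r3:Mul2
  c7: stall  regs: r0:64,r1:-7,r2:Mul1,r3:Mul2
  c8: stall  regs: r0:64,r1:-7,r2:Mul1,r3:Mul2
  c9: stall  regs: r0:64,r1:-7,r2:Mul1,r3:Mul2
  c10: CDB Mul2=128; issue MUL r0<-Mul2  regs: r0:Mul2,r1:-7,r2:Mul1,r3:128
  c11: stall  regs: r0:Mul2,r1:-7,r2:Mul1,r3:128
  c12: stall  regs: r0:Mul2,r1:-7,r2:Mul1,r3:128
  c13: stall  regs: r0:Mul2,r1:-7,r2:Mul1,r3:128
  c14: CDB Mul1=1152; issue MUL r3<-Mul1  regs: r0:Mul2,r1:-7,r2:1152,r3:Mul1
  c15: stall  regs: r0:Mul2,r1:-7,r2:1152,r3:Mul1
  c16: stall  regs: r0:Mul2,r1:-7,r2:1152,r3:Mul1
  c17: stall  regs: r0:Mul2,r1:-7,r2:1152,r3:Mul1
  c18: CDB Mul2=147456; issue MUL r1<-Mul2  regs: r0:147456,r1:Mul2,r2:1152,r3:Mul1
  c19: stall  regs: r0:147456,r1:Mul2,r2:1152,r3:Mul1
  c20: stall  regs: r0:147456,r1:Mul2,r2:1152,r3:Mul1
  c21: stall  regs: r0:147456,r1:Mul2,r2:1152,r3:Mul1
  c22: CDB Mul1=-1032192; issue MUL r0<-Mul1  regs: r0:Mul1,r1:Mul2,r2:1152,r3:-1032192
  c23: issue ADD r2<-Add1  regs: r0:Mul1,r1:Mul2,r2:Add1,r3:-1032192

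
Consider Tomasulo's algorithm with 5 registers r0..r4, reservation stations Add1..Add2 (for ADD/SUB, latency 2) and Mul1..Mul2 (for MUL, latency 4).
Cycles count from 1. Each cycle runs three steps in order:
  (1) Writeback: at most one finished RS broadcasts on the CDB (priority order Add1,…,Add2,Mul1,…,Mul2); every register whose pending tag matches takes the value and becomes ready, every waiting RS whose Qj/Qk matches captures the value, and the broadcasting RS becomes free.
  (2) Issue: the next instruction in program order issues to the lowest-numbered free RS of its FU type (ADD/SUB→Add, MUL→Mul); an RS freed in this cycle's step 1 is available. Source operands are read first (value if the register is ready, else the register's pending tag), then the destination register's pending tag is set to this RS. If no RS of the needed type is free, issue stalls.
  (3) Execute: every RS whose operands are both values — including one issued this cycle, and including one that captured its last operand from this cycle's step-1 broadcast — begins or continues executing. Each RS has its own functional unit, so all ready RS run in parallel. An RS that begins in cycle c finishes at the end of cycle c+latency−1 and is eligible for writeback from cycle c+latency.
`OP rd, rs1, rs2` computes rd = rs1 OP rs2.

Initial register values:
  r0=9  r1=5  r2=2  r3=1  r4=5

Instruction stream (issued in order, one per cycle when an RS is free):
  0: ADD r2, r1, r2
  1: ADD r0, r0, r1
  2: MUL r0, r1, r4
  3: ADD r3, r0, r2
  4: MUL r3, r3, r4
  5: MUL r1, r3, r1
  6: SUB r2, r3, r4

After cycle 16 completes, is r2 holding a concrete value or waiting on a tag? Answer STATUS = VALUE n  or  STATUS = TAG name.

  c1: issue ADD r2<-Add1  regs: r0:9,r1:5,r2:Add1,r3:1,r4:5
  c2: issue ADD r0<-Add2  regs: r0:Add2,r1:5,r2:Add1,r3:1,r4:5
  c3: CDB Add1=7; issue MUL r0<-Mul1  regs: r0:Mul1,r1:5,r2:7,r3:1,r4:5
  c4: CDB Add2=14; issue ADD r3<-Add1  regs: r0:Mul1,r1:5,r2:7,r3:Add1,r4:5
  c5: issue MUL r3<-Mul2  regs: r0:Mul1,r1:5,r2:7,r3:Mul2,r4:5
  c6: stall  regs: r0:Mul1,r1:5,r2:7,r3:Mul2,r4:5
  c7: CDB Mul1=25; issue MUL r1<-Mul1  regs: r0:25,r1:Mul1,r2:7,r3:Mul2,r4:5
  c8: issue SUB r2<-Add2  regs: r0:25,r1:Mul1,r2:Add2,r3:Mul2,r4:5
  c9: CDB Add1=32  regs: r0:25,r1:Mul1,r2:Add2,r3:Mul2,r4:5
  c10: -  regs: r0:25,r1:Mul1,r2:Add2,r3:Mul2,r4:5
  c11: -  regs: r0:25,r1:Mul1,r2:Add2,r3:Mul2,r4:5
  c12: -  regs: r0:25,r1:Mul1,r2:Add2,r3:Mul2,r4:5
  c13: CDB Mul2=160  regs: r0:25,r1:Mul1,r2:Add2,r3:160,r4:5
  c14: -  regs: r0:25,r1:Mul1,r2:Add2,r3:160,r4:5
  c15: CDB Add2=155  regs: r0:25,r1:Mul1,r2:155,r3:160,r4:5
  c16: -  regs: r0:25,r1:Mul1,r2:155,r3:160,r4:5

STATUS = VALUE 155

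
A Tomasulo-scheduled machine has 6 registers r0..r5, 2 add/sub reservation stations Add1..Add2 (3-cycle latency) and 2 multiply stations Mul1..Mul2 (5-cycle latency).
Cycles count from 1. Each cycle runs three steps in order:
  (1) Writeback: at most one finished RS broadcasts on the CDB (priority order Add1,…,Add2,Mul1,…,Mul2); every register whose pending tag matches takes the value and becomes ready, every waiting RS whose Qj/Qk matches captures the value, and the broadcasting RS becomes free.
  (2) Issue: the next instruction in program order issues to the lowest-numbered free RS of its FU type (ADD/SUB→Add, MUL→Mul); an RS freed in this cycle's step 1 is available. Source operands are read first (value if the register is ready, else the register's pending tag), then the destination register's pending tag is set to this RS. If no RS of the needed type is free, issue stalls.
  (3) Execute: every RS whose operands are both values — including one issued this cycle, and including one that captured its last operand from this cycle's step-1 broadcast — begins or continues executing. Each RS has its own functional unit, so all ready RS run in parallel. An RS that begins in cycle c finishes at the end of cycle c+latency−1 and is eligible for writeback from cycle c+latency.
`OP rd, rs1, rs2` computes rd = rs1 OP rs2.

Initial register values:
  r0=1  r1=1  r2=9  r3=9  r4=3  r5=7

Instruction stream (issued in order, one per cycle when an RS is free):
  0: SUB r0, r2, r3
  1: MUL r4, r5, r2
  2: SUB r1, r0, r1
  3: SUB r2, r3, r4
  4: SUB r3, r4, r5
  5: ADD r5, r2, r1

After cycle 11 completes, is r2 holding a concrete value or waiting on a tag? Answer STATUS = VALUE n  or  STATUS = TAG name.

STATUS = VALUE -54

cycle 1: issue SUB r0<-Add1 // r0:Add1,r1:1,r2:9,r3:9,r4:3,r5:7
cycle 2: issue MUL r4<-Mul1 // r0:Add1,r1:1,r2:9,r3:9,r4:Mul1,r5:7
cycle 3: issue SUB r1<-Add2 // r0:Add1,r1:Add2,r2:9,r3:9,r4:Mul1,r5:7
cycle 4: CDB Add1=0; issue SUB r2<-Add1 // r0:0,r1:Add2,r2:Add1,r3:9,r4:Mul1,r5:7
cycle 5: stall // r0:0,r1:Add2,r2:Add1,r3:9,r4:Mul1,r5:7
cycle 6: stall // r0:0,r1:Add2,r2:Add1,r3:9,r4:Mul1,r5:7
cycle 7: CDB Add2=-1; issue SUB r3<-Add2 // r0:0,r1:-1,r2:Add1,r3:Add2,r4:Mul1,r5:7
cycle 8: CDB Mul1=63; stall // r0:0,r1:-1,r2:Add1,r3:Add2,r4:63,r5:7
cycle 9: stall // r0:0,r1:-1,r2:Add1,r3:Add2,r4:63,r5:7
cycle 10: stall // r0:0,r1:-1,r2:Add1,r3:Add2,r4:63,r5:7
cycle 11: CDB Add1=-54; issue ADD r5<-Add1 // r0:0,r1:-1,r2:-54,r3:Add2,r4:63,r5:Add1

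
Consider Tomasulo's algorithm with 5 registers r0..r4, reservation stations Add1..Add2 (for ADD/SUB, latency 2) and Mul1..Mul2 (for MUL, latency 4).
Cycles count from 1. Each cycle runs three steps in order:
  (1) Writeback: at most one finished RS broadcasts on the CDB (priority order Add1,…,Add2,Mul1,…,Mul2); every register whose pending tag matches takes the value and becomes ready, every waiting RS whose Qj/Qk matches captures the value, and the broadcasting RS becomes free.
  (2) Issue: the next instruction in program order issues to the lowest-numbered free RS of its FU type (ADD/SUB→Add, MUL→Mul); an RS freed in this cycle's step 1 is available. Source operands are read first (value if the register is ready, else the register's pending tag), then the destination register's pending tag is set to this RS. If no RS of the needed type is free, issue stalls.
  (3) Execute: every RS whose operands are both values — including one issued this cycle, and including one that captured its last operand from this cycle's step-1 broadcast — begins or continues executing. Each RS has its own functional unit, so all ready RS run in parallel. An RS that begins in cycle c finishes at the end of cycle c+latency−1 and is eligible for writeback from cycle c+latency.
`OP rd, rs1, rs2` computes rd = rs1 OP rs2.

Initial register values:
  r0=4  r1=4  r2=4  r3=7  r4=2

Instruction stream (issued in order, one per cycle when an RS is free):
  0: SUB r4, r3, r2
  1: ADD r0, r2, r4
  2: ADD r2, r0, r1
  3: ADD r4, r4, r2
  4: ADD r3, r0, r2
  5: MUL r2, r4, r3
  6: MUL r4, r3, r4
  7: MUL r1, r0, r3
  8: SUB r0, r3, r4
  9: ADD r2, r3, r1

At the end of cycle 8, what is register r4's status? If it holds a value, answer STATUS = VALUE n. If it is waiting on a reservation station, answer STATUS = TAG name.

c1: issue SUB r4<-Add1 | r0:4,r1:4,r2:4,r3:7,r4:Add1
c2: issue ADD r0<-Add2 | r0:Add2,r1:4,r2:4,r3:7,r4:Add1
c3: CDB Add1=3; issue ADD r2<-Add1 | r0:Add2,r1:4,r2:Add1,r3:7,r4:3
c4: stall | r0:Add2,r1:4,r2:Add1,r3:7,r4:3
c5: CDB Add2=7; issue ADD r4<-Add2 | r0:7,r1:4,r2:Add1,r3:7,r4:Add2
c6: stall | r0:7,r1:4,r2:Add1,r3:7,r4:Add2
c7: CDB Add1=11; issue ADD r3<-Add1 | r0:7,r1:4,r2:11,r3:Add1,r4:Add2
c8: issue MUL r2<-Mul1 | r0:7,r1:4,r2:Mul1,r3:Add1,r4:Add2

STATUS = TAG Add2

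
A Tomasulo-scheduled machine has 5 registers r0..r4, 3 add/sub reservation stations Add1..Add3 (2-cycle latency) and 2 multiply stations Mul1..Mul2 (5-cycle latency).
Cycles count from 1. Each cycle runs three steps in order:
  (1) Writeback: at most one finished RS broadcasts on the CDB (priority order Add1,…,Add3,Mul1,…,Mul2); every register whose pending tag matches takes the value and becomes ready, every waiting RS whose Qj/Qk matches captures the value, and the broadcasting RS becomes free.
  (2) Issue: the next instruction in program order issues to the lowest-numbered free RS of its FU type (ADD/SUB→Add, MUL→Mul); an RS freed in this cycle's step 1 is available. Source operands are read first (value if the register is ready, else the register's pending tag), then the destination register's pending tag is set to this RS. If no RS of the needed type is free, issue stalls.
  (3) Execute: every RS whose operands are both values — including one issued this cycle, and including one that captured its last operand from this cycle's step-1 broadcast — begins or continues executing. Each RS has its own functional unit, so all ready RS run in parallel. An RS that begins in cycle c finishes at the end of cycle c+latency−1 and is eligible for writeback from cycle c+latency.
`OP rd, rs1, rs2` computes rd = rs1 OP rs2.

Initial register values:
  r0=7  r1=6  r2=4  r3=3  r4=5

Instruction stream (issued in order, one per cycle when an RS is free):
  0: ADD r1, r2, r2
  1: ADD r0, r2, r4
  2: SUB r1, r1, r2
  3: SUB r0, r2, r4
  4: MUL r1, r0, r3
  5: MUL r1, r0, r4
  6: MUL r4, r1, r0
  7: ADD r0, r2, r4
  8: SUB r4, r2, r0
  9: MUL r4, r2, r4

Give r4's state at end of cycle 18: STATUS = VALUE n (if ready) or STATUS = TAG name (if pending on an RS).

STATUS = TAG Mul2

cycle 1: issue ADD r1<-Add1 // r0:7,r1:Add1,r2:4,r3:3,r4:5
cycle 2: issue ADD r0<-Add2 // r0:Add2,r1:Add1,r2:4,r3:3,r4:5
cycle 3: CDB Add1=8; issue SUB r1<-Add1 // r0:Add2,r1:Add1,r2:4,r3:3,r4:5
cycle 4: CDB Add2=9; issue SUB r0<-Add2 // r0:Add2,r1:Add1,r2:4,r3:3,r4:5
cycle 5: CDB Add1=4; issue MUL r1<-Mul1 // r0:Add2,r1:Mul1,r2:4,r3:3,r4:5
cycle 6: CDB Add2=-1; issue MUL r1<-Mul2 // r0:-1,r1:Mul2,r2:4,r3:3,r4:5
cycle 7: stall // r0:-1,r1:Mul2,r2:4,r3:3,r4:5
cycle 8: stall // r0:-1,r1:Mul2,r2:4,r3:3,r4:5
cycle 9: stall // r0:-1,r1:Mul2,r2:4,r3:3,r4:5
cycle 10: stall // r0:-1,r1:Mul2,r2:4,r3:3,r4:5
cycle 11: CDB Mul1=-3; issue MUL r4<-Mul1 // r0:-1,r1:Mul2,r2:4,r3:3,r4:Mul1
cycle 12: CDB Mul2=-5; issue ADD r0<-Add1 // r0:Add1,r1:-5,r2:4,r3:3,r4:Mul1
cycle 13: issue SUB r4<-Add2 // r0:Add1,r1:-5,r2:4,r3:3,r4:Add2
cycle 14: issue MUL r4<-Mul2 // r0:Add1,r1:-5,r2:4,r3:3,r4:Mul2
cycle 15: - // r0:Add1,r1:-5,r2:4,r3:3,r4:Mul2
cycle 16: - // r0:Add1,r1:-5,r2:4,r3:3,r4:Mul2
cycle 17: CDB Mul1=5 // r0:Add1,r1:-5,r2:4,r3:3,r4:Mul2
cycle 18: - // r0:Add1,r1:-5,r2:4,r3:3,r4:Mul2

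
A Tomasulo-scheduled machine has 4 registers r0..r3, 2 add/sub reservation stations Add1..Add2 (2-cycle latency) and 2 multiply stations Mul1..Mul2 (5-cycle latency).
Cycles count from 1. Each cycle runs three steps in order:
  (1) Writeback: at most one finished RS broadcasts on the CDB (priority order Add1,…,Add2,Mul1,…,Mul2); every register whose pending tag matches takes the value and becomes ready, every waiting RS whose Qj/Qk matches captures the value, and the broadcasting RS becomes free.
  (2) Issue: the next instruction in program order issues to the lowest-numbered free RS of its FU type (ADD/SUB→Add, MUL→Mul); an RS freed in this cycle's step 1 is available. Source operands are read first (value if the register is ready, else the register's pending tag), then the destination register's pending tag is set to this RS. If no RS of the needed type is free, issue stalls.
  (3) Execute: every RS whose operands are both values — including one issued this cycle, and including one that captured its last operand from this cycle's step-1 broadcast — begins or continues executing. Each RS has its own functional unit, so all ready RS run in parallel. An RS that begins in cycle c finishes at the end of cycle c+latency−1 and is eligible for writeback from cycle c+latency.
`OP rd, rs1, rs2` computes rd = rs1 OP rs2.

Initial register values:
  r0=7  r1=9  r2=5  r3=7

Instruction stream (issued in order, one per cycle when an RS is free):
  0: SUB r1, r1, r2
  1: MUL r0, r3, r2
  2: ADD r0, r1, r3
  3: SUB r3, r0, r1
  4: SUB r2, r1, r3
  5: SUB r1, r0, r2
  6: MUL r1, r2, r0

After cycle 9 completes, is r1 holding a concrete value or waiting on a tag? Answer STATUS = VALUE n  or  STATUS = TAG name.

STATUS = TAG Mul1

  c1: issue SUB r1<-Add1  regs: r0:7,r1:Add1,r2:5,r3:7
  c2: issue MUL r0<-Mul1  regs: r0:Mul1,r1:Add1,r2:5,r3:7
  c3: CDB Add1=4; issue ADD r0<-Add1  regs: r0:Add1,r1:4,r2:5,r3:7
  c4: issue SUB r3<-Add2  regs: r0:Add1,r1:4,r2:5,r3:Add2
  c5: CDB Add1=11; issue SUB r2<-Add1  regs: r0:11,r1:4,r2:Add1,r3:Add2
  c6: stall  regs: r0:11,r1:4,r2:Add1,r3:Add2
  c7: CDB Add2=7; issue SUB r1<-Add2  regs: r0:11,r1:Add2,r2:Add1,r3:7
  c8: CDB Mul1=35; issue MUL r1<-Mul1  regs: r0:11,r1:Mul1,r2:Add1,r3:7
  c9: CDB Add1=-3  regs: r0:11,r1:Mul1,r2:-3,r3:7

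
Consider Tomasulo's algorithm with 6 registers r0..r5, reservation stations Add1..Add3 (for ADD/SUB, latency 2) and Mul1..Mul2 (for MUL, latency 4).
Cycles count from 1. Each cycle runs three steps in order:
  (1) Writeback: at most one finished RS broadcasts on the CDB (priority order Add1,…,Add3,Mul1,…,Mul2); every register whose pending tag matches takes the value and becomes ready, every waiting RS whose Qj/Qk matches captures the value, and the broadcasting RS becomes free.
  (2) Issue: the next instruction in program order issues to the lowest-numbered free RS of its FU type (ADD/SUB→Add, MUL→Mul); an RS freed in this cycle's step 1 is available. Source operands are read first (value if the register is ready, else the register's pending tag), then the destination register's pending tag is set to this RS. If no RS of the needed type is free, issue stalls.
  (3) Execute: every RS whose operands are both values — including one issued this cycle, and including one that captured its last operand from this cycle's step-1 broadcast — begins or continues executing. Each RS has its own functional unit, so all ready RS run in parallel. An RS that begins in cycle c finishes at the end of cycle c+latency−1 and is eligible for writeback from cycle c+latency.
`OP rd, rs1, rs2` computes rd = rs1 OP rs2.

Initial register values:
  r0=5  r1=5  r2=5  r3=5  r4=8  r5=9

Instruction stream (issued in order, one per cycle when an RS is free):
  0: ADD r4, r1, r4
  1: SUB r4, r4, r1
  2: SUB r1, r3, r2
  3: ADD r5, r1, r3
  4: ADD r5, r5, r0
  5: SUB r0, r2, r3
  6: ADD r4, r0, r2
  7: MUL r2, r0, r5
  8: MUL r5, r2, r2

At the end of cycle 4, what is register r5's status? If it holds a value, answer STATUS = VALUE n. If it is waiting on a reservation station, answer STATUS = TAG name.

cycle 1: issue ADD r4<-Add1 // r0:5,r1:5,r2:5,r3:5,r4:Add1,r5:9
cycle 2: issue SUB r4<-Add2 // r0:5,r1:5,r2:5,r3:5,r4:Add2,r5:9
cycle 3: CDB Add1=13; issue SUB r1<-Add1 // r0:5,r1:Add1,r2:5,r3:5,r4:Add2,r5:9
cycle 4: issue ADD r5<-Add3 // r0:5,r1:Add1,r2:5,r3:5,r4:Add2,r5:Add3

STATUS = TAG Add3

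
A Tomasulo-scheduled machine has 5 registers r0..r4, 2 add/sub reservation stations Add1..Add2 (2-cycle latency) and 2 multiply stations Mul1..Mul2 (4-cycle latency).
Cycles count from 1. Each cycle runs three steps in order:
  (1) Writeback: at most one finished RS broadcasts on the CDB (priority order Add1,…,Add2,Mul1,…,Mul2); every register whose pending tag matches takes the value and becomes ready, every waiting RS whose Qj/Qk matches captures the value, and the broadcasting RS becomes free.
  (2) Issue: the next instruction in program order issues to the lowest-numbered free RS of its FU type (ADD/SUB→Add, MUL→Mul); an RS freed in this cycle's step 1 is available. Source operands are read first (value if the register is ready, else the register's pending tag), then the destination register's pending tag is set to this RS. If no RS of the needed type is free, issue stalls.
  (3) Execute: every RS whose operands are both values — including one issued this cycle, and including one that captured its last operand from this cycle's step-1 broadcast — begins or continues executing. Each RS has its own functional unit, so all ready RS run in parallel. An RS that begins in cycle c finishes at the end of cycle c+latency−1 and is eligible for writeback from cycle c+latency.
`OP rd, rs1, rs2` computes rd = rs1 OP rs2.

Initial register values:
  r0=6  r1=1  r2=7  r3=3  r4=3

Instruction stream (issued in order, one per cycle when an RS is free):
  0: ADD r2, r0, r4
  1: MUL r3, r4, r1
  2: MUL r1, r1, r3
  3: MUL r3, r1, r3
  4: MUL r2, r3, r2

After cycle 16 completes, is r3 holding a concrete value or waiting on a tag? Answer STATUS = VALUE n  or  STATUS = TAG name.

STATUS = VALUE 9

  c1: issue ADD r2<-Add1  regs: r0:6,r1:1,r2:Add1,r3:3,r4:3
  c2: issue MUL r3<-Mul1  regs: r0:6,r1:1,r2:Add1,r3:Mul1,r4:3
  c3: CDB Add1=9; issue MUL r1<-Mul2  regs: r0:6,r1:Mul2,r2:9,r3:Mul1,r4:3
  c4: stall  regs: r0:6,r1:Mul2,r2:9,r3:Mul1,r4:3
  c5: stall  regs: r0:6,r1:Mul2,r2:9,r3:Mul1,r4:3
  c6: CDB Mul1=3; issue MUL r3<-Mul1  regs: r0:6,r1:Mul2,r2:9,r3:Mul1,r4:3
  c7: stall  regs: r0:6,r1:Mul2,r2:9,r3:Mul1,r4:3
  c8: stall  regs: r0:6,r1:Mul2,r2:9,r3:Mul1,r4:3
  c9: stall  regs: r0:6,r1:Mul2,r2:9,r3:Mul1,r4:3
  c10: CDB Mul2=3; issue MUL r2<-Mul2  regs: r0:6,r1:3,r2:Mul2,r3:Mul1,r4:3
  c11: -  regs: r0:6,r1:3,r2:Mul2,r3:Mul1,r4:3
  c12: -  regs: r0:6,r1:3,r2:Mul2,r3:Mul1,r4:3
  c13: -  regs: r0:6,r1:3,r2:Mul2,r3:Mul1,r4:3
  c14: CDB Mul1=9  regs: r0:6,r1:3,r2:Mul2,r3:9,r4:3
  c15: -  regs: r0:6,r1:3,r2:Mul2,r3:9,r4:3
  c16: -  regs: r0:6,r1:3,r2:Mul2,r3:9,r4:3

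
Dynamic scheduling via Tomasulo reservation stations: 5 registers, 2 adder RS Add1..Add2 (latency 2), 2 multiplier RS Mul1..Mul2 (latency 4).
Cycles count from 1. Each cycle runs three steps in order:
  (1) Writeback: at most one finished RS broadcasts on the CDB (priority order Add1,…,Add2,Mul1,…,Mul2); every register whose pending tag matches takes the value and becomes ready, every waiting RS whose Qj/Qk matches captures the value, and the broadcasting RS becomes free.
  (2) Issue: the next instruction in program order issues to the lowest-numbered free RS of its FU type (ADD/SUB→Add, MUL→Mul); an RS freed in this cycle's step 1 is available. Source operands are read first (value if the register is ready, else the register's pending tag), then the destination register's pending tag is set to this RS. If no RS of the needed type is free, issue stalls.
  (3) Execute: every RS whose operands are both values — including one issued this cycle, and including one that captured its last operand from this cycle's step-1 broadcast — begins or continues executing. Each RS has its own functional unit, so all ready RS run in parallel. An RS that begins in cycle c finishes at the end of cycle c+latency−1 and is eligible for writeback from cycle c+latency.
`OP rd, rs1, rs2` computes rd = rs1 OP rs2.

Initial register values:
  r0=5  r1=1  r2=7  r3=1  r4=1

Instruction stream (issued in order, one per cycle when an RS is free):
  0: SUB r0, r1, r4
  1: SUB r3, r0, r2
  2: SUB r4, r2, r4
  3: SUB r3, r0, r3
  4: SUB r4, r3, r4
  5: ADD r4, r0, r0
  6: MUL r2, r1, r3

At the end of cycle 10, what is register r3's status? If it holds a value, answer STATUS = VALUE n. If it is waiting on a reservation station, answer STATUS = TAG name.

cycle 1: issue SUB r0<-Add1 // r0:Add1,r1:1,r2:7,r3:1,r4:1
cycle 2: issue SUB r3<-Add2 // r0:Add1,r1:1,r2:7,r3:Add2,r4:1
cycle 3: CDB Add1=0; issue SUB r4<-Add1 // r0:0,r1:1,r2:7,r3:Add2,r4:Add1
cycle 4: stall // r0:0,r1:1,r2:7,r3:Add2,r4:Add1
cycle 5: CDB Add1=6; issue SUB r3<-Add1 // r0:0,r1:1,r2:7,r3:Add1,r4:6
cycle 6: CDB Add2=-7; issue SUB r4<-Add2 // r0:0,r1:1,r2:7,r3:Add1,r4:Add2
cycle 7: stall // r0:0,r1:1,r2:7,r3:Add1,r4:Add2
cycle 8: CDB Add1=7; issue ADD r4<-Add1 // r0:0,r1:1,r2:7,r3:7,r4:Add1
cycle 9: issue MUL r2<-Mul1 // r0:0,r1:1,r2:Mul1,r3:7,r4:Add1
cycle 10: CDB Add1=0 // r0:0,r1:1,r2:Mul1,r3:7,r4:0

STATUS = VALUE 7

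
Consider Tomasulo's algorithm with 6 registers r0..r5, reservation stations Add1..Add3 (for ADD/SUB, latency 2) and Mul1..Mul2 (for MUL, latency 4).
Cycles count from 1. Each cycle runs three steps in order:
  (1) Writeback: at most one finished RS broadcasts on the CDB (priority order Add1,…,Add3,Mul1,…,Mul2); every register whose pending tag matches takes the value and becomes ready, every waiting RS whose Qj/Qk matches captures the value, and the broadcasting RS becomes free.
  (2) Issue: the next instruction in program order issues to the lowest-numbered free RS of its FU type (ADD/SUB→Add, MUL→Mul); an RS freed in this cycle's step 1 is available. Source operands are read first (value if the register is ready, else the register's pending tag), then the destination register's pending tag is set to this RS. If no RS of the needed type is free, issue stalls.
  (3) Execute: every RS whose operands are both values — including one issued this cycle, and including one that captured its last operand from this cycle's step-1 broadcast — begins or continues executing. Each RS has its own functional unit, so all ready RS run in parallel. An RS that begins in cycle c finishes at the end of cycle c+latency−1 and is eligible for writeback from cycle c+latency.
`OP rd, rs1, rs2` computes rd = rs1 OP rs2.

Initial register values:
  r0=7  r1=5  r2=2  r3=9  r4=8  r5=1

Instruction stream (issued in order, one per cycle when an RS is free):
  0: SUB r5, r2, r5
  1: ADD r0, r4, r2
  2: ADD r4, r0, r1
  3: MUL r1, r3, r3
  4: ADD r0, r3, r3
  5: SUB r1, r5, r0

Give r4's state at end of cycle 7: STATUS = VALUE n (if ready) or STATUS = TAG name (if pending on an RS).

STATUS = VALUE 15

  c1: issue SUB r5<-Add1  regs: r0:7,r1:5,r2:2,r3:9,r4:8,r5:Add1
  c2: issue ADD r0<-Add2  regs: r0:Add2,r1:5,r2:2,r3:9,r4:8,r5:Add1
  c3: CDB Add1=1; issue ADD r4<-Add1  regs: r0:Add2,r1:5,r2:2,r3:9,r4:Add1,r5:1
  c4: CDB Add2=10; issue MUL r1<-Mul1  regs: r0:10,r1:Mul1,r2:2,r3:9,r4:Add1,r5:1
  c5: issue ADD r0<-Add2  regs: r0:Add2,r1:Mul1,r2:2,r3:9,r4:Add1,r5:1
  c6: CDB Add1=15; issue SUB r1<-Add1  regs: r0:Add2,r1:Add1,r2:2,r3:9,r4:15,r5:1
  c7: CDB Add2=18  regs: r0:18,r1:Add1,r2:2,r3:9,r4:15,r5:1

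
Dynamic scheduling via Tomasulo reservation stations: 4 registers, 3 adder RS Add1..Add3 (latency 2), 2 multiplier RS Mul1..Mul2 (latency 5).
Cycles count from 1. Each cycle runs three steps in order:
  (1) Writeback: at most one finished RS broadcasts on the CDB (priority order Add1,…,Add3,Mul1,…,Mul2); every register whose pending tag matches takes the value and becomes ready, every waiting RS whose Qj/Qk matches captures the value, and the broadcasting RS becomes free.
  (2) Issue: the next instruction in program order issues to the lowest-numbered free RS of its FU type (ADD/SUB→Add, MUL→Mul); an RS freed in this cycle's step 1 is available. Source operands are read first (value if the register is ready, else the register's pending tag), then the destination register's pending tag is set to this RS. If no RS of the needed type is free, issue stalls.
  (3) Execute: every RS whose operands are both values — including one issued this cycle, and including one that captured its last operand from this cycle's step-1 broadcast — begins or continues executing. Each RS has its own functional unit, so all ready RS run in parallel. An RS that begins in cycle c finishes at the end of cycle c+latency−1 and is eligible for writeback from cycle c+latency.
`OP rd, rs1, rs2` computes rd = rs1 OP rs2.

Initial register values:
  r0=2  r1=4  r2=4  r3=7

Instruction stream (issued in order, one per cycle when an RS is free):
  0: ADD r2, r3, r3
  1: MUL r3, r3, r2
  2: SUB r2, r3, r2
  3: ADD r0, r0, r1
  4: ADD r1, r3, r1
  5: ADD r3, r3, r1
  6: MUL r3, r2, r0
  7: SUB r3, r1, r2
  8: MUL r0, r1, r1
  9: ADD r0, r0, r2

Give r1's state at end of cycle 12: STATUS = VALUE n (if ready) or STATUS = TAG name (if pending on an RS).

STATUS = VALUE 102

cycle 1: issue ADD r2<-Add1 // r0:2,r1:4,r2:Add1,r3:7
cycle 2: issue MUL r3<-Mul1 // r0:2,r1:4,r2:Add1,r3:Mul1
cycle 3: CDB Add1=14; issue SUB r2<-Add1 // r0:2,r1:4,r2:Add1,r3:Mul1
cycle 4: issue ADD r0<-Add2 // r0:Add2,r1:4,r2:Add1,r3:Mul1
cycle 5: issue ADD r1<-Add3 // r0:Add2,r1:Add3,r2:Add1,r3:Mul1
cycle 6: CDB Add2=6; issue ADD r3<-Add2 // r0:6,r1:Add3,r2:Add1,r3:Add2
cycle 7: issue MUL r3<-Mul2 // r0:6,r1:Add3,r2:Add1,r3:Mul2
cycle 8: CDB Mul1=98; stall // r0:6,r1:Add3,r2:Add1,r3:Mul2
cycle 9: stall // r0:6,r1:Add3,r2:Add1,r3:Mul2
cycle 10: CDB Add1=84; issue SUB r3<-Add1 // r0:6,r1:Add3,r2:84,r3:Add1
cycle 11: CDB Add3=102; issue MUL r0<-Mul1 // r0:Mul1,r1:102,r2:84,r3:Add1
cycle 12: issue ADD r0<-Add3 // r0:Add3,r1:102,r2:84,r3:Add1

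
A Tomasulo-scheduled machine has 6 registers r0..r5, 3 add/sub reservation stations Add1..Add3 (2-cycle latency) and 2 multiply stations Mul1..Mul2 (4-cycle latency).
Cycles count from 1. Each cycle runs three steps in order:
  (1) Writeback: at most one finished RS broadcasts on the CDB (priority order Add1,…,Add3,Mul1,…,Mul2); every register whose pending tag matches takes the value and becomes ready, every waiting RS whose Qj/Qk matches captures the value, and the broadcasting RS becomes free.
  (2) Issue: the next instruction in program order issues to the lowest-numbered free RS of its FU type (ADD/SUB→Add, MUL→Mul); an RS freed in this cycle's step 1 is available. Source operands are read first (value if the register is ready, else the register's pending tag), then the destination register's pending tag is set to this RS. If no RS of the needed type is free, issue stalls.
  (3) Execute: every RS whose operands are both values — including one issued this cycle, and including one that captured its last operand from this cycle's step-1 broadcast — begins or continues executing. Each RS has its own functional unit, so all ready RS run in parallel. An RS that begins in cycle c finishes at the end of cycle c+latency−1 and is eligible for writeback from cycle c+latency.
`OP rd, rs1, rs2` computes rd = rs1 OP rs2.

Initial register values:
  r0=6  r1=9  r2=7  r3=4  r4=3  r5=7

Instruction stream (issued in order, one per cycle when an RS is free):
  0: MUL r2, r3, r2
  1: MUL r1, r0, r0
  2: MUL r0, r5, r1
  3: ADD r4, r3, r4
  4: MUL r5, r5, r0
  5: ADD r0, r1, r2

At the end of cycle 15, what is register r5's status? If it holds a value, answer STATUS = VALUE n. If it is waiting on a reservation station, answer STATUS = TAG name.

c1: issue MUL r2<-Mul1 | r0:6,r1:9,r2:Mul1,r3:4,r4:3,r5:7
c2: issue MUL r1<-Mul2 | r0:6,r1:Mul2,r2:Mul1,r3:4,r4:3,r5:7
c3: stall | r0:6,r1:Mul2,r2:Mul1,r3:4,r4:3,r5:7
c4: stall | r0:6,r1:Mul2,r2:Mul1,r3:4,r4:3,r5:7
c5: CDB Mul1=28; issue MUL r0<-Mul1 | r0:Mul1,r1:Mul2,r2:28,r3:4,r4:3,r5:7
c6: CDB Mul2=36; issue ADD r4<-Add1 | r0:Mul1,r1:36,r2:28,r3:4,r4:Add1,r5:7
c7: issue MUL r5<-Mul2 | r0:Mul1,r1:36,r2:28,r3:4,r4:Add1,r5:Mul2
c8: CDB Add1=7; issue ADD r0<-Add1 | r0:Add1,r1:36,r2:28,r3:4,r4:7,r5:Mul2
c9: - | r0:Add1,r1:36,r2:28,r3:4,r4:7,r5:Mul2
c10: CDB Add1=64 | r0:64,r1:36,r2:28,r3:4,r4:7,r5:Mul2
c11: CDB Mul1=252 | r0:64,r1:36,r2:28,r3:4,r4:7,r5:Mul2
c12: - | r0:64,r1:36,r2:28,r3:4,r4:7,r5:Mul2
c13: - | r0:64,r1:36,r2:28,r3:4,r4:7,r5:Mul2
c14: - | r0:64,r1:36,r2:28,r3:4,r4:7,r5:Mul2
c15: CDB Mul2=1764 | r0:64,r1:36,r2:28,r3:4,r4:7,r5:1764

STATUS = VALUE 1764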